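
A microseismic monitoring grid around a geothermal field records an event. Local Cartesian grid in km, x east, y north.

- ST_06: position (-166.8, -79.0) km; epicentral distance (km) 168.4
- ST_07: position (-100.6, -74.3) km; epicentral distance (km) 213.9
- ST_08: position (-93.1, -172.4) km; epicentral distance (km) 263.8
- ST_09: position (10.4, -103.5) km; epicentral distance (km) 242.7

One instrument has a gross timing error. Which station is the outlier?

ST_07

Solve using three stations at a time. Using ST_06, ST_08, ST_09 (subtract circle equations pairwise → linear system) gives (x, y) ≈ (-139.7, 87.3).
Distances from that point to each station vs reported:
  ST_06: calculated 168.5 vs reported 168.4 → residual 0.1 km
  ST_07: calculated 166.3 vs reported 213.9 → residual 47.6 km
  ST_08: calculated 263.9 vs reported 263.8 → residual 0.1 km
  ST_09: calculated 242.8 vs reported 242.7 → residual 0.1 km
ST_06, ST_08, ST_09 are mutually consistent (residuals ≈ 0); ST_07 is off by 47.6 km.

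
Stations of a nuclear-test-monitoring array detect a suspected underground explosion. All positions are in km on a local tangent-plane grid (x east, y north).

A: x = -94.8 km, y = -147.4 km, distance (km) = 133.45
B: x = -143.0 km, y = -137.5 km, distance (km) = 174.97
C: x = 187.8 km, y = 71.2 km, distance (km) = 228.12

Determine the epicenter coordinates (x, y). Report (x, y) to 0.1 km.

Circle about each station: (x + 94.8)² + (y + 147.4)² = 133.45²; (x + 143.0)² + (y + 137.5)² = 174.97²; (x − 187.8)² + (y − 71.2)² = 228.12².
Subtracting the A equation from the B and C equations removes the quadratic terms:
-96.4 x + 19.8 y = -4164.15
565.2 x + 437.2 y = -24605.35
Solving the 2×2 system: x ≈ 25.0, y ≈ -88.6 km.

(25.0, -88.6)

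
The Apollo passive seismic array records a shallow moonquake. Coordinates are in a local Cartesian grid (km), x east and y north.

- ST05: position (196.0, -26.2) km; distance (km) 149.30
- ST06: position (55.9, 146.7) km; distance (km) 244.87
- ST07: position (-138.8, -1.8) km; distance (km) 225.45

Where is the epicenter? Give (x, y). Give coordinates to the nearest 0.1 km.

(65.1, -98.0)

Circle about each station: (x − 196.0)² + (y + 26.2)² = 149.30²; (x − 55.9)² + (y − 146.7)² = 244.87²; (x + 138.8)² + (y + 1.8)² = 225.45².
Subtracting pairs of circle equations eliminates x²+y² and gives linear equations (the radical axes):
-280.2 x + 345.8 y = -52127.57
-669.6 x + 48.8 y = -48370.97
Solving the 2×2 system: x ≈ 65.1, y ≈ -98.0 km.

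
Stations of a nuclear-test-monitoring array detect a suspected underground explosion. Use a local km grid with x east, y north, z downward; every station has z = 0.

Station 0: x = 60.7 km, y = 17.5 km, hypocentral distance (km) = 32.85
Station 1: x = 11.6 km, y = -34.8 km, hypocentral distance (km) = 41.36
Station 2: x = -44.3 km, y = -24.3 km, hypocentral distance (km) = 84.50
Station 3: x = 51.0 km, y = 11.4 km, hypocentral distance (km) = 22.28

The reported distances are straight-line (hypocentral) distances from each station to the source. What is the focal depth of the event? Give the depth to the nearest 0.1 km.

Each station gives a sphere (x−x_i)² + (y−y_i)² + z² = d_i² (stations at z=0).
Subtracting the Station 0 sphere from Station 1 and Station 2: z² cancels, leaving linear equations in x and y:
-98.2 x − 104.6 y = -3276.67
-210.0 x − 83.6 y = -7498.89
Solving: x ≈ 37.106, y ≈ -3.510 km (keep extra digits for the depth step; rounded: 37.1, -3.5).
Then from the Station 0 sphere: z² = 32.85² − (x − 60.7)² − (y − 17.5)² with x = 37.106, y = -3.510, so z ≈ 9.001 ≈ 9.0 km.

z ≈ 9.0 km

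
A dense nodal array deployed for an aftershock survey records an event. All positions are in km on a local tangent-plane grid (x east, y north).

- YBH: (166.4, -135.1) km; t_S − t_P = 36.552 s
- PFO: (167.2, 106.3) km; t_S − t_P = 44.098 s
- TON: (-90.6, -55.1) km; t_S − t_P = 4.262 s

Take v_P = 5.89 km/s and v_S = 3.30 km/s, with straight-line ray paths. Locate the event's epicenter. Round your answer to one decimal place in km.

Distance from S−P lag: d = Δt · v_P v_S / (v_P − v_S) = Δt · (5.89·3.30)/(5.89−3.30) ≈ 7.5046·Δt.
So d_YBH = 274.31, d_PFO = 330.94, d_TON = 31.98 km.
Circle about each station: (x − 166.4)² + (y + 135.1)² = 274.31²; (x − 167.2)² + (y − 106.3)² = 330.94²; (x + 90.6)² + (y + 55.1)² = 31.98².
Subtracting pairs of circle equations eliminates x²+y² and gives linear equations (the radical axes):
1.6 x + 482.8 y = -40960.75
-514.0 x + 160.0 y = 39526.66
Solving the 2×2 system: x ≈ -103.2, y ≈ -84.5 km.

(-103.2, -84.5)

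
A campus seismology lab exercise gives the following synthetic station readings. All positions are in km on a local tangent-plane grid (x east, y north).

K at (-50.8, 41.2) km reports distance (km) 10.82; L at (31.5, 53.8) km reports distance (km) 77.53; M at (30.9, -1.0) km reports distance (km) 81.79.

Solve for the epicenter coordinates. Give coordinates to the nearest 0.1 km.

x ≈ -43.3 km, y ≈ 33.4 km

Circle about each station: (x + 50.8)² + (y − 41.2)² = 10.82²; (x − 31.5)² + (y − 53.8)² = 77.53²; (x − 30.9)² + (y + 1.0)² = 81.79².
Subtracting the K equation from the L and M equations removes the quadratic terms:
164.6 x + 25.2 y = -6285.22
163.4 x − 84.4 y = -9894.80
Solving the 2×2 system: x ≈ -43.3, y ≈ 33.4 km.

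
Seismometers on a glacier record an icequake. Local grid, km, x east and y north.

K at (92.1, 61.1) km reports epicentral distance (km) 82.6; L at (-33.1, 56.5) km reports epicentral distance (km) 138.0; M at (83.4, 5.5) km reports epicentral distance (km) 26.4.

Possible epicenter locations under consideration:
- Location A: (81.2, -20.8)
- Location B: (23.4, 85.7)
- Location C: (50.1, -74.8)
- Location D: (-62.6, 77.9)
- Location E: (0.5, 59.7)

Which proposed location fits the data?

For each candidate, compare |candidate − station| to the reported distance:
Location A: residuals K 0.0, L 0.0, M 0.0 → max 0.0 km
Location B: residuals K 9.6, L 74.4, M 73.8 → max 74.4 km
Location C: residuals K 59.6, L 17.4, M 60.5 → max 60.5 km
Location D: residuals K 73.0, L 101.6, M 136.6 → max 136.6 km
Location E: residuals K 9.0, L 104.2, M 72.6 → max 104.2 km
Only Location A has all residuals ≈ 0.

Location A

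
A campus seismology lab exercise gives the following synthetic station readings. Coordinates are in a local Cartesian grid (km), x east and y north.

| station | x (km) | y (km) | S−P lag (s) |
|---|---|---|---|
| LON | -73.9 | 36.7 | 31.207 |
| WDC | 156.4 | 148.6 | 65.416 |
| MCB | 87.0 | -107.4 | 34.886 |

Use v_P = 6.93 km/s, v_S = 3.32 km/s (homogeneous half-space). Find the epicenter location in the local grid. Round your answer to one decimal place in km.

Distance from S−P lag: d = Δt · v_P v_S / (v_P − v_S) = Δt · (6.93·3.32)/(6.93−3.32) ≈ 6.3733·Δt.
So d_LON = 198.89, d_WDC = 416.92, d_MCB = 222.34 km.
Circle about each station: (x + 73.9)² + (y − 36.7)² = 198.89²; (x − 156.4)² + (y − 148.6)² = 416.92²; (x − 87.0)² + (y + 107.4)² = 222.34².
Subtracting the LON equation from the WDC and MCB equations removes the quadratic terms:
460.6 x + 223.8 y = -94530.23
321.8 x − 288.2 y = 2417.82
Solving the 2×2 system: x ≈ -130.4, y ≈ -154.0 km.

(-130.4, -154.0)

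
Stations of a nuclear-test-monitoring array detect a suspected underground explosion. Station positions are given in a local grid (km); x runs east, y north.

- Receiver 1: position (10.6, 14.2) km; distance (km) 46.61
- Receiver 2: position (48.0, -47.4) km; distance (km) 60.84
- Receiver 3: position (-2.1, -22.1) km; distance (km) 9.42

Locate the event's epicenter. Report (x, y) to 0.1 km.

Circle about each station: (x − 10.6)² + (y − 14.2)² = 46.61²; (x − 48.0)² + (y + 47.4)² = 60.84²; (x + 2.1)² + (y + 22.1)² = 9.42².
Subtracting the Receiver 1 equation from the Receiver 2 and Receiver 3 equations removes the quadratic terms:
74.8 x − 123.2 y = 2707.75
-25.4 x − 72.6 y = 2262.58
Solving the 2×2 system: x ≈ -9.6, y ≈ -27.8 km.

(-9.6, -27.8)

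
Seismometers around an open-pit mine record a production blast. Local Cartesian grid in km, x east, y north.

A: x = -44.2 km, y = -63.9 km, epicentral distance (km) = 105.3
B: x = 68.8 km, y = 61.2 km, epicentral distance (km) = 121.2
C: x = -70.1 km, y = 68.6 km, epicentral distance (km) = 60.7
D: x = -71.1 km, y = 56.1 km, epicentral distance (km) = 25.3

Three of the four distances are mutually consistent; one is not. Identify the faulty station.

Solve using three stations at a time. Using A, B, D (subtract circle equations pairwise → linear system) gives (x, y) ≈ (-50.7, 41.2).
Distances from that point to each station vs reported:
  A: calculated 105.3 vs reported 105.3 → residual 0.0 km
  B: calculated 121.2 vs reported 121.2 → residual 0.0 km
  C: calculated 33.6 vs reported 60.7 → residual 27.1 km
  D: calculated 25.2 vs reported 25.3 → residual 0.1 km
A, B, D are mutually consistent (residuals ≈ 0); C is off by 27.1 km.

C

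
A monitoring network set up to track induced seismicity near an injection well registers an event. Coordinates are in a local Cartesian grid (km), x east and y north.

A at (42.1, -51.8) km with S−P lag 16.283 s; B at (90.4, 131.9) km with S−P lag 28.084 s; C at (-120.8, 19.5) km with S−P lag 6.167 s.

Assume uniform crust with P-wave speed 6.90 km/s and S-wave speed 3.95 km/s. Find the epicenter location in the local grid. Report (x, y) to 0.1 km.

Distance from S−P lag: d = Δt · v_P v_S / (v_P − v_S) = Δt · (6.90·3.95)/(6.90−3.95) ≈ 9.2390·Δt.
So d_A = 150.44, d_B = 259.47, d_C = 56.98 km.
Circle about each station: (x − 42.1)² + (y + 51.8)² = 150.44²; (x − 90.4)² + (y − 131.9)² = 259.47²; (x + 120.8)² + (y − 19.5)² = 56.98².
Subtracting the A equation from the B and C equations removes the quadratic terms:
96.6 x + 367.4 y = -23578.37
-325.8 x + 142.6 y = 29902.71
Solving the 2×2 system: x ≈ -107.5, y ≈ -35.9 km.

-107.5 km east, -35.9 km north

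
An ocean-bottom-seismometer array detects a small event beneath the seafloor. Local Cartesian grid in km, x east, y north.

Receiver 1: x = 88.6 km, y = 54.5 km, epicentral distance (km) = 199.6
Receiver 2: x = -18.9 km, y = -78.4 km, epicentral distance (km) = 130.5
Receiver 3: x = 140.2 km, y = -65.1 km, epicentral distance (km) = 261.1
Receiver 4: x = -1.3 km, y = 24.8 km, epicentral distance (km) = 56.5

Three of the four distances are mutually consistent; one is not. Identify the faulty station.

Receiver 4

Solve using three stations at a time. Using Receiver 1, Receiver 2, Receiver 3 (subtract circle equations pairwise → linear system) gives (x, y) ≈ (-107.5, 17.4).
Distances from that point to each station vs reported:
  Receiver 1: calculated 199.6 vs reported 199.6 → residual 0.0 km
  Receiver 2: calculated 130.5 vs reported 130.5 → residual 0.0 km
  Receiver 3: calculated 261.1 vs reported 261.1 → residual 0.0 km
  Receiver 4: calculated 106.5 vs reported 56.5 → residual 50.0 km
Receiver 1, Receiver 2, Receiver 3 are mutually consistent (residuals ≈ 0); Receiver 4 is off by 50.0 km.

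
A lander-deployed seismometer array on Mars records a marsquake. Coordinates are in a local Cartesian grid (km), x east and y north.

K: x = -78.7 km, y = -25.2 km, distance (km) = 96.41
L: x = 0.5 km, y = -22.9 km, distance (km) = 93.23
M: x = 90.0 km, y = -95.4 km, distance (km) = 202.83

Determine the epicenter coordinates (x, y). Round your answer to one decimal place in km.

-37.8 km east, 62.1 km north

Circle about each station: (x + 78.7)² + (y + 25.2)² = 96.41²; (x − 0.5)² + (y + 22.9)² = 93.23²; (x − 90.0)² + (y + 95.4)² = 202.83².
Subtracting pairs of circle equations eliminates x²+y² and gives linear equations (the radical axes):
158.4 x + 4.6 y = -5701.01
337.4 x − 140.4 y = -21472.69
Solving the 2×2 system: x ≈ -37.8, y ≈ 62.1 km.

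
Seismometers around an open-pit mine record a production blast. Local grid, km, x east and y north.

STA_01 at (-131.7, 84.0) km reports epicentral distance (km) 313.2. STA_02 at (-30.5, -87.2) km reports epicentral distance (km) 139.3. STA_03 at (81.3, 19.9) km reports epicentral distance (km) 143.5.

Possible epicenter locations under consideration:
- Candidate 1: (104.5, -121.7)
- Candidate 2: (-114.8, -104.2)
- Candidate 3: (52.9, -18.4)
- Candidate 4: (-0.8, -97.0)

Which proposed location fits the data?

Candidate 1

For each candidate, compare |candidate − station| to the reported distance:
Candidate 1: residuals STA_01 0.0, STA_02 0.0, STA_03 0.0 → max 0.0 km
Candidate 2: residuals STA_01 124.2, STA_02 53.3, STA_03 88.6 → max 124.2 km
Candidate 3: residuals STA_01 102.1, STA_02 31.2, STA_03 95.8 → max 102.1 km
Candidate 4: residuals STA_01 89.8, STA_02 108.0, STA_03 0.7 → max 108.0 km
Only Candidate 1 has all residuals ≈ 0.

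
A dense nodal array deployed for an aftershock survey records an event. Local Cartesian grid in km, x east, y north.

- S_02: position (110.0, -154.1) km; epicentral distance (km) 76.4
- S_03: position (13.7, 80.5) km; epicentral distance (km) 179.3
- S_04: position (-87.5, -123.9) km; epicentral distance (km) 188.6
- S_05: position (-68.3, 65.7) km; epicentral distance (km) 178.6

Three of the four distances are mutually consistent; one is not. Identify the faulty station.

S_05

Solve using three stations at a time. Using S_02, S_03, S_04 (subtract circle equations pairwise → linear system) gives (x, y) ≈ (95.7, -79.0).
Distances from that point to each station vs reported:
  S_02: calculated 76.5 vs reported 76.4 → residual 0.1 km
  S_03: calculated 179.3 vs reported 179.3 → residual 0.0 km
  S_04: calculated 188.6 vs reported 188.6 → residual 0.0 km
  S_05: calculated 218.7 vs reported 178.6 → residual 40.1 km
S_02, S_03, S_04 are mutually consistent (residuals ≈ 0); S_05 is off by 40.1 km.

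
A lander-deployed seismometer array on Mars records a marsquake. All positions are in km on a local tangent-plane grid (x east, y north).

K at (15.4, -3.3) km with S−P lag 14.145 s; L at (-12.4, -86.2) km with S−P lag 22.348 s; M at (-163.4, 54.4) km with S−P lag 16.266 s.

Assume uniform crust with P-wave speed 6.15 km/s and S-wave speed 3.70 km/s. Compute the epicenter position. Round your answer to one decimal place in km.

Distance from S−P lag: d = Δt · v_P v_S / (v_P − v_S) = Δt · (6.15·3.70)/(6.15−3.70) ≈ 9.2878·Δt.
So d_K = 131.38, d_L = 207.56, d_M = 151.07 km.
Circle about each station: (x − 15.4)² + (y + 3.3)² = 131.38²; (x + 12.4)² + (y + 86.2)² = 207.56²; (x + 163.4)² + (y − 54.4)² = 151.07².
Subtracting the K equation from the L and M equations removes the quadratic terms:
-55.6 x − 165.8 y = -18484.30
-357.6 x + 115.4 y = 23849.43
Solving the 2×2 system: x ≈ -27.7, y ≈ 120.8 km.
Check against K (with the unrounded x, y): √((x − 15.4)²+(y + 3.3)²) = 131.36 ≈ 131.38 km. ✓

x ≈ -27.7 km, y ≈ 120.8 km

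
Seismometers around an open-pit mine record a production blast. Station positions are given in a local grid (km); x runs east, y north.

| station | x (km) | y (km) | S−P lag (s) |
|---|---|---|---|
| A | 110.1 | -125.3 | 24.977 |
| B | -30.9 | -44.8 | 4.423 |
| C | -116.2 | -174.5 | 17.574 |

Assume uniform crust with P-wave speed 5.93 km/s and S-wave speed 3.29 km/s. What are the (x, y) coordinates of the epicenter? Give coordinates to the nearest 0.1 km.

Distance from S−P lag: d = Δt · v_P v_S / (v_P − v_S) = Δt · (5.93·3.29)/(5.93−3.29) ≈ 7.3900·Δt.
So d_A = 184.58, d_B = 32.69, d_C = 129.87 km.
Circle about each station: (x − 110.1)² + (y + 125.3)² = 184.58²; (x + 30.9)² + (y + 44.8)² = 32.69²; (x + 116.2)² + (y + 174.5)² = 129.87².
Subtracting the A equation from the B and C equations removes the quadratic terms:
-282.0 x + 161.0 y = 8140.89
-452.6 x − 98.4 y = 33334.15
Solving the 2×2 system: x ≈ -61.3, y ≈ -56.8 km.

(-61.3, -56.8)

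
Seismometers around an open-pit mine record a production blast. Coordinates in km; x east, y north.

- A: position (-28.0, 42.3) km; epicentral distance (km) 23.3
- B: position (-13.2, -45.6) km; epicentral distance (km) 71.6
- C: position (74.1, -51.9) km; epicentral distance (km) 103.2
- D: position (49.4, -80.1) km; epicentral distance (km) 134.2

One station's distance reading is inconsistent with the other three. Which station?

Solve using three stations at a time. Using A, B, D (subtract circle equations pairwise → linear system) gives (x, y) ≈ (-38.3, 21.4).
Distances from that point to each station vs reported:
  A: calculated 23.3 vs reported 23.3 → residual 0.0 km
  B: calculated 71.6 vs reported 71.6 → residual 0.0 km
  C: calculated 134.2 vs reported 103.2 → residual 31.0 km
  D: calculated 134.2 vs reported 134.2 → residual 0.0 km
A, B, D are mutually consistent (residuals ≈ 0); C is off by 31.0 km.

C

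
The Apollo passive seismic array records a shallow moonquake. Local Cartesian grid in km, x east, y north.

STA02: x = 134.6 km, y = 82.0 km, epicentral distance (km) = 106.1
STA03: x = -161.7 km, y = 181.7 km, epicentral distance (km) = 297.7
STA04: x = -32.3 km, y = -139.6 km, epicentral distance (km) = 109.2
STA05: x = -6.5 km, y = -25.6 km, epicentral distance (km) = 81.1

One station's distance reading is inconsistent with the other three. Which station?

STA04

Solve using three stations at a time. Using STA02, STA03, STA05 (subtract circle equations pairwise → linear system) gives (x, y) ≈ (71.5, -3.3).
Distances from that point to each station vs reported:
  STA02: calculated 106.1 vs reported 106.1 → residual 0.0 km
  STA03: calculated 297.7 vs reported 297.7 → residual 0.0 km
  STA04: calculated 171.3 vs reported 109.2 → residual 62.1 km
  STA05: calculated 81.1 vs reported 81.1 → residual 0.0 km
STA02, STA03, STA05 are mutually consistent (residuals ≈ 0); STA04 is off by 62.1 km.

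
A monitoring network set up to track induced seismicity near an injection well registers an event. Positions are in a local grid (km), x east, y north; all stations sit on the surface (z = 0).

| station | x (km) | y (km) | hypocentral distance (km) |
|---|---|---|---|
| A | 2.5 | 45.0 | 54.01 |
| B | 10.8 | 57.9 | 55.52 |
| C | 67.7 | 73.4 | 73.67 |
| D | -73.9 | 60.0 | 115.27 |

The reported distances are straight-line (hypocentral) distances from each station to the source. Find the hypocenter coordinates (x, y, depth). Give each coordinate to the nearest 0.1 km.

Each station gives a sphere (x−x_i)² + (y−y_i)² + z² = d_i² (stations at z=0).
Subtracting the A sphere from B and C: z² cancels, leaving linear equations in x and y:
16.6 x + 25.8 y = 1272.41
130.4 x + 56.8 y = 5429.41
Solving: x ≈ 28.002, y ≈ 31.301 km (keep extra digits for the depth step; rounded: 28.0, 31.3).
Then from the A sphere: z² = 54.01² − (x − 2.5)² − (y − 45.0)² with x = 28.002, y = 31.301, so z ≈ 45.597 ≈ 45.6 km.
Check against D (with the unrounded solution): distance 115.27 ≈ 115.27 km. ✓

x ≈ 28.0 km, y ≈ 31.3 km, depth ≈ 45.6 km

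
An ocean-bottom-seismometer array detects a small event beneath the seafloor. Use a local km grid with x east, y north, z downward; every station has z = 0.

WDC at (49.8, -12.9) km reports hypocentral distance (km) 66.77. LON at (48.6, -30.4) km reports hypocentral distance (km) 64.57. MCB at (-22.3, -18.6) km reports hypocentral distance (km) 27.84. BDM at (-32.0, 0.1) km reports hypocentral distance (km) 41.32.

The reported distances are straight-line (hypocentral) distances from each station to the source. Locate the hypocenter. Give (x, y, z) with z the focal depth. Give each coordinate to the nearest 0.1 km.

x ≈ -11.0 km, y ≈ -25.8 km, depth ≈ 24.4 km

Each station gives a sphere (x−x_i)² + (y−y_i)² + z² = d_i² (stations at z=0).
Subtracting the WDC sphere from LON and MCB: z² cancels, leaving linear equations in x and y:
-2.4 x − 35.0 y = 928.62
-144.2 x − 11.4 y = 1879.97
Solving: x ≈ -10.999, y ≈ -25.778 km (keep extra digits for the depth step; rounded: -11.0, -25.8).
Then from the WDC sphere: z² = 66.77² − (x − 49.8)² − (y + 12.9)² with x = -10.999, y = -25.778, so z ≈ 24.410 ≈ 24.4 km.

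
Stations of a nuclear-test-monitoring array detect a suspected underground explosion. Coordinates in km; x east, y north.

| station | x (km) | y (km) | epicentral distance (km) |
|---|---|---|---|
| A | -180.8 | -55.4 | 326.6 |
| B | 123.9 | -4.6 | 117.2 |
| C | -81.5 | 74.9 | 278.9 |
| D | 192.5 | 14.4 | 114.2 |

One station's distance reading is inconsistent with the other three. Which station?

Solve using three stations at a time. Using A, C, D (subtract circle equations pairwise → linear system) gives (x, y) ≈ (144.1, -89.2).
Distances from that point to each station vs reported:
  A: calculated 326.6 vs reported 326.6 → residual 0.0 km
  B: calculated 87.0 vs reported 117.2 → residual 30.2 km
  C: calculated 279.0 vs reported 278.9 → residual 0.1 km
  D: calculated 114.3 vs reported 114.2 → residual 0.1 km
A, C, D are mutually consistent (residuals ≈ 0); B is off by 30.2 km.

B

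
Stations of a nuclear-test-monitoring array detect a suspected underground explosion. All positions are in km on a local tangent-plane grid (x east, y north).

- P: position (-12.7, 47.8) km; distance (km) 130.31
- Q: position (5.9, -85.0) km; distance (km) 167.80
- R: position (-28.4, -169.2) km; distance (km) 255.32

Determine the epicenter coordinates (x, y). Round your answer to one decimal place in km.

Circle about each station: (x + 12.7)² + (y − 47.8)² = 130.31²; (x − 5.9)² + (y + 85.0)² = 167.80²; (x + 28.4)² + (y + 169.2)² = 255.32².
Subtracting pairs of circle equations eliminates x²+y² and gives linear equations (the radical axes):
37.2 x − 265.6 y = -6362.46
-31.4 x − 434.0 y = -21218.54
Solving the 2×2 system: x ≈ 117.4, y ≈ 40.4 km.
Check against P (with the unrounded x, y): √((x + 12.7)²+(y − 47.8)²) = 130.30 ≈ 130.31 km. ✓

x ≈ 117.4 km, y ≈ 40.4 km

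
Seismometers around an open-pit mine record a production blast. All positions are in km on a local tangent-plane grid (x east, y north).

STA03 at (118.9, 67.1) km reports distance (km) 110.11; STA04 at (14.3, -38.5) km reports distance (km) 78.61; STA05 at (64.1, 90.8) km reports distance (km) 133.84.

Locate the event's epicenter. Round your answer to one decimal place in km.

x ≈ 92.9 km, y ≈ -39.9 km

Circle about each station: (x − 118.9)² + (y − 67.1)² = 110.11²; (x − 14.3)² + (y + 38.5)² = 78.61²; (x − 64.1)² + (y − 90.8)² = 133.84².
Subtracting the STA03 equation from the STA04 and STA05 equations removes the quadratic terms:
-209.2 x − 211.2 y = -11008.20
-109.6 x + 47.4 y = -12075.10
Solving the 2×2 system: x ≈ 92.9, y ≈ -39.9 km.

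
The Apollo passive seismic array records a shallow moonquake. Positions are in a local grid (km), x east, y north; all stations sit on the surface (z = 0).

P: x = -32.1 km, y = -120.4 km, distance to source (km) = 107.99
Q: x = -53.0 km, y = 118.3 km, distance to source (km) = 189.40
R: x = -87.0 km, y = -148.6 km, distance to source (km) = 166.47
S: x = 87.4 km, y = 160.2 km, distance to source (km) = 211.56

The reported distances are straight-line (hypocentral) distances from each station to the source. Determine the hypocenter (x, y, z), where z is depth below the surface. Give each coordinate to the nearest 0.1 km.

(40.4, -44.5, 25.4)

Each station gives a sphere (x−x_i)² + (y−y_i)² + z² = d_i² (stations at z=0).
Subtracting the P sphere from Q and R: z² cancels, leaving linear equations in x and y:
-41.8 x + 477.4 y = -22933.20
-109.8 x − 56.4 y = -1926.03
Solving: x ≈ 40.399, y ≈ -44.500 km (keep extra digits for the depth step; rounded: 40.4, -44.5).
Then from the P sphere: z² = 107.99² − (x + 32.1)² − (y + 120.4)² with x = 40.399, y = -44.500, so z ≈ 25.395 ≈ 25.4 km.
Check against S (with the unrounded solution): distance 211.56 ≈ 211.56 km. ✓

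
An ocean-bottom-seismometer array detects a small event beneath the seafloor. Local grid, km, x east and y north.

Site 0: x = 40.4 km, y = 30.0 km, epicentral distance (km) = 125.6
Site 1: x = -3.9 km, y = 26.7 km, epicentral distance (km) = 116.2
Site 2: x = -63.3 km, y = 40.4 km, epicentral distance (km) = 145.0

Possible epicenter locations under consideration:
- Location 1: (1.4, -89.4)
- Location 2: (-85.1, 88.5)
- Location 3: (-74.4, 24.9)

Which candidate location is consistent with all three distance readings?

Location 1

For each candidate, compare |candidate − station| to the reported distance:
Location 1: residuals Site 0 0.0, Site 1 0.0, Site 2 0.0 → max 0.0 km
Location 2: residuals Site 0 12.9, Site 1 14.2, Site 2 92.2 → max 92.2 km
Location 3: residuals Site 0 10.7, Site 1 45.7, Site 2 125.9 → max 125.9 km
Only Location 1 has all residuals ≈ 0.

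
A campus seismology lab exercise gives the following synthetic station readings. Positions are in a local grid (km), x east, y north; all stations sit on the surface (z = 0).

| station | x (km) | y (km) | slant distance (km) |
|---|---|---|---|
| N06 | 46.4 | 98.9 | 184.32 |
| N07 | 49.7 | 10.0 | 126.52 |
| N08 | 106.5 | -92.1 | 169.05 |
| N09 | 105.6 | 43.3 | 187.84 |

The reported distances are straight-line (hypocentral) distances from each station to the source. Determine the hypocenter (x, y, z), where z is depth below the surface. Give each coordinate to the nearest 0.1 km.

Each station gives a sphere (x−x_i)² + (y−y_i)² + z² = d_i² (stations at z=0).
Subtracting the N06 sphere from N07 and N08: z² cancels, leaving linear equations in x and y:
6.6 x − 177.8 y = 8602.47
120.2 x − 382.0 y = 13286.45
Solving: x ≈ -49.008, y ≈ -50.202 km (keep extra digits for the depth step; rounded: -49.0, -50.2).
Then from the N06 sphere: z² = 184.32² − (x − 46.4)² − (y − 98.9)² with x = -49.008, y = -50.202, so z ≈ 51.379 ≈ 51.4 km.

(-49.0, -50.2, 51.4)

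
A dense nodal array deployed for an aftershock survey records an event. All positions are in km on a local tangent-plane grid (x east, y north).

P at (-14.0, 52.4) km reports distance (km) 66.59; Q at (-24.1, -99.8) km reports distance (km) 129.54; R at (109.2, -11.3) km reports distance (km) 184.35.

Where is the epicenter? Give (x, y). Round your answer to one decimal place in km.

Circle about each station: (x + 14.0)² + (y − 52.4)² = 66.59²; (x + 24.1)² + (y + 99.8)² = 129.54²; (x − 109.2)² + (y + 11.3)² = 184.35².
Subtracting the P equation from the Q and R equations removes the quadratic terms:
-20.2 x − 304.4 y = -4747.29
246.4 x − 127.4 y = -20440.12
Solving the 2×2 system: x ≈ -72.4, y ≈ 20.4 km.
Check against P (with the unrounded x, y): √((x + 14.0)²+(y − 52.4)²) = 66.60 ≈ 66.59 km. ✓

x ≈ -72.4 km, y ≈ 20.4 km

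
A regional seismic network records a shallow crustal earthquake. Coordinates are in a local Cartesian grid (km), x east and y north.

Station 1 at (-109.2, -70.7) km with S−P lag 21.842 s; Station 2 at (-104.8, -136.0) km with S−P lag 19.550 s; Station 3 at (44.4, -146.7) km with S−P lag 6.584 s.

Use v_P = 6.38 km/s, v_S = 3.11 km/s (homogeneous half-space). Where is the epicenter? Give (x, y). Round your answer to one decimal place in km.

Distance from S−P lag: d = Δt · v_P v_S / (v_P − v_S) = Δt · (6.38·3.11)/(6.38−3.11) ≈ 6.0678·Δt.
So d_Station 1 = 132.53, d_Station 2 = 118.63, d_Station 3 = 39.95 km.
Circle about each station: (x + 109.2)² + (y + 70.7)² = 132.53²; (x + 104.8)² + (y + 136.0)² = 118.63²; (x − 44.4)² + (y + 146.7)² = 39.95².
Subtracting the Station 1 equation from the Station 2 and Station 3 equations removes the quadratic terms:
8.8 x − 130.6 y = 16047.03
307.2 x − 152.0 y = 22537.32
Solving the 2×2 system: x ≈ 13.0, y ≈ -122.0 km.
Check against Station 1 (with the unrounded x, y): √((x + 109.2)²+(y + 70.7)²) = 132.53 ≈ 132.53 km. ✓

(13.0, -122.0)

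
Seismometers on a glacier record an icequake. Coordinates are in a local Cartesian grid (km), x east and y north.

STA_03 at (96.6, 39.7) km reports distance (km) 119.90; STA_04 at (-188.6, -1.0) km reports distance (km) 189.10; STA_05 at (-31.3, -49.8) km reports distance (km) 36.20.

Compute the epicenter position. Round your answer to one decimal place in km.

x ≈ -1.6 km, y ≈ -29.1 km

Circle about each station: (x − 96.6)² + (y − 39.7)² = 119.90²; (x + 188.6)² + (y + 1.0)² = 189.10²; (x + 31.3)² + (y + 49.8)² = 36.20².
Subtracting the STA_03 equation from the STA_04 and STA_05 equations removes the quadratic terms:
-570.4 x − 81.4 y = 3280.51
-255.8 x − 179.0 y = 5617.65
Solving the 2×2 system: x ≈ -1.6, y ≈ -29.1 km.
Check against STA_03 (with the unrounded x, y): √((x − 96.6)²+(y − 39.7)²) = 119.90 ≈ 119.90 km. ✓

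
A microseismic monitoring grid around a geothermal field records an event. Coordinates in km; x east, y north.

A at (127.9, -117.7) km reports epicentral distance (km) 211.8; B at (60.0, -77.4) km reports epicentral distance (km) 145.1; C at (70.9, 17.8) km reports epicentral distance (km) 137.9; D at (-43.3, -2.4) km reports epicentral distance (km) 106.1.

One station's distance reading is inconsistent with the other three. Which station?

C

Solve using three stations at a time. Using A, B, D (subtract circle equations pairwise → linear system) gives (x, y) ≈ (-83.2, -100.7).
Distances from that point to each station vs reported:
  A: calculated 211.8 vs reported 211.8 → residual 0.0 km
  B: calculated 145.1 vs reported 145.1 → residual 0.0 km
  C: calculated 194.4 vs reported 137.9 → residual 56.5 km
  D: calculated 106.1 vs reported 106.1 → residual 0.0 km
A, B, D are mutually consistent (residuals ≈ 0); C is off by 56.5 km.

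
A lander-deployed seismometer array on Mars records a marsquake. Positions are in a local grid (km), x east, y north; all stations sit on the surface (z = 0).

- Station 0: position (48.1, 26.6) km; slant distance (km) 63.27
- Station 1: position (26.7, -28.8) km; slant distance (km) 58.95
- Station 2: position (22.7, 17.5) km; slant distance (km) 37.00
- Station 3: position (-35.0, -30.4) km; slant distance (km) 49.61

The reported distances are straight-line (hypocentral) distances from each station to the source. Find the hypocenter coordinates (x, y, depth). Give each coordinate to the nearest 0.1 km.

Each station gives a sphere (x−x_i)² + (y−y_i)² + z² = d_i² (stations at z=0).
Subtracting the Station 0 sphere from Station 1 and Station 2: z² cancels, leaving linear equations in x and y:
-42.8 x − 110.8 y = -950.85
-50.8 x − 18.2 y = 434.46
Solving: x ≈ -13.494, y ≈ 13.794 km (keep extra digits for the depth step; rounded: -13.5, 13.8).
Then from the Station 0 sphere: z² = 63.27² − (x − 48.1)² − (y − 26.6)² with x = -13.494, y = 13.794, so z ≈ 6.729 ≈ 6.7 km.

(-13.5, 13.8, 6.7)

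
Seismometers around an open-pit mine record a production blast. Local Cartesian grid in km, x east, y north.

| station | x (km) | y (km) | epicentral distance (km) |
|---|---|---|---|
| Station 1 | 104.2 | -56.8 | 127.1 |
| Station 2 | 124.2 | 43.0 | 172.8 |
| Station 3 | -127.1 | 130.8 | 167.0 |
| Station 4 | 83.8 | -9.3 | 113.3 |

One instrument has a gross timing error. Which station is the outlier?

Solve using three stations at a time. Using Station 1, Station 2, Station 4 (subtract circle equations pairwise → linear system) gives (x, y) ≈ (-22.5, -48.2).
Distances from that point to each station vs reported:
  Station 1: calculated 127.0 vs reported 127.1 → residual 0.1 km
  Station 2: calculated 172.7 vs reported 172.8 → residual 0.1 km
  Station 3: calculated 207.3 vs reported 167.0 → residual 40.3 km
  Station 4: calculated 113.2 vs reported 113.3 → residual 0.1 km
Station 1, Station 2, Station 4 are mutually consistent (residuals ≈ 0); Station 3 is off by 40.3 km.

Station 3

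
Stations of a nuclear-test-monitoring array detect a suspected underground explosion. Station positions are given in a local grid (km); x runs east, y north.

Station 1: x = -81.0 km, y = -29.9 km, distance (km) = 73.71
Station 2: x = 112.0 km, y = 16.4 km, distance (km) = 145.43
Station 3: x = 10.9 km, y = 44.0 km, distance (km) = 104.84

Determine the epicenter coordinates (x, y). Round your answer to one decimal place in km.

Circle about each station: (x + 81.0)² + (y + 29.9)² = 73.71²; (x − 112.0)² + (y − 16.4)² = 145.43²; (x − 10.9)² + (y − 44.0)² = 104.84².
Subtracting pairs of circle equations eliminates x²+y² and gives linear equations (the radical axes):
386.0 x + 92.6 y = -10358.77
183.8 x + 147.8 y = -10958.46
Solving the 2×2 system: x ≈ -12.9, y ≈ -58.1 km.
Check against Station 1 (with the unrounded x, y): √((x + 81.0)²+(y + 29.9)²) = 73.71 ≈ 73.71 km. ✓

-12.9 km east, -58.1 km north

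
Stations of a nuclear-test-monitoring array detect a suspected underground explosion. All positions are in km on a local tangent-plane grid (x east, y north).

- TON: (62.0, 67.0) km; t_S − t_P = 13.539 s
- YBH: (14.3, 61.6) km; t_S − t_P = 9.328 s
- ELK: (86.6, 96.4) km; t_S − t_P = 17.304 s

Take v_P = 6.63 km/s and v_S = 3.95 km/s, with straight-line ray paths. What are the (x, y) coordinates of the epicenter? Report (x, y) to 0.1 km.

Distance from S−P lag: d = Δt · v_P v_S / (v_P − v_S) = Δt · (6.63·3.95)/(6.63−3.95) ≈ 9.7718·Δt.
So d_TON = 132.30, d_YBH = 91.15, d_ELK = 169.09 km.
Circle about each station: (x − 62.0)² + (y − 67.0)² = 132.30²; (x − 14.3)² + (y − 61.6)² = 91.15²; (x − 86.6)² + (y − 96.4)² = 169.09².
Subtracting the TON equation from the YBH and ELK equations removes the quadratic terms:
-95.4 x − 10.8 y = 4861.02
49.2 x + 58.8 y = -2628.62
Solving the 2×2 system: x ≈ -50.7, y ≈ -2.3 km.
Check against TON (with the unrounded x, y): √((x − 62.0)²+(y − 67.0)²) = 132.29 ≈ 132.30 km. ✓

(-50.7, -2.3)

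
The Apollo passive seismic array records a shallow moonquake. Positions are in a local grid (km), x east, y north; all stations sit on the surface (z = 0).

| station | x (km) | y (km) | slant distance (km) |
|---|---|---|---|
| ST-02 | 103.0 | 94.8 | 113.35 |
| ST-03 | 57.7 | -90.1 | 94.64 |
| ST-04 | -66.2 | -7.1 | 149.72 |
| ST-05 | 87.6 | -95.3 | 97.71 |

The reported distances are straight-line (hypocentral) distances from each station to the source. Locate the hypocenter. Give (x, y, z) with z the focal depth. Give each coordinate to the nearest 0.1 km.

x ≈ 77.6 km, y ≈ -7.5 km, depth ≈ 41.7 km

Each station gives a sphere (x−x_i)² + (y−y_i)² + z² = d_i² (stations at z=0).
Subtracting the ST-02 sphere from ST-03 and ST-04: z² cancels, leaving linear equations in x and y:
-90.6 x − 369.8 y = -4257.25
-338.4 x − 203.8 y = -24731.05
Solving: x ≈ 77.599, y ≈ -7.499 km (keep extra digits for the depth step; rounded: 77.6, -7.5).
Then from the ST-02 sphere: z² = 113.35² − (x − 103.0)² − (y − 94.8)² with x = 77.599, y = -7.499, so z ≈ 41.688 ≈ 41.7 km.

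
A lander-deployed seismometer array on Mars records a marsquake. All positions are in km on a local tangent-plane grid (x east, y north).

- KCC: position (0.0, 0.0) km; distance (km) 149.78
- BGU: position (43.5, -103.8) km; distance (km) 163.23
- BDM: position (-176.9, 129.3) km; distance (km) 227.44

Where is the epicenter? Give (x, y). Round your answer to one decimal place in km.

-119.2 km east, -90.7 km north

Circle about each station: x² + y² = 149.78²; (x − 43.5)² + (y + 103.8)² = 163.23²; (x + 176.9)² + (y − 129.3)² = 227.44².
Subtracting pairs of circle equations eliminates x²+y² and gives linear equations (the radical axes):
87.0 x − 207.6 y = 8456.71
-353.8 x + 258.6 y = 18717.19
Solving the 2×2 system: x ≈ -119.2, y ≈ -90.7 km.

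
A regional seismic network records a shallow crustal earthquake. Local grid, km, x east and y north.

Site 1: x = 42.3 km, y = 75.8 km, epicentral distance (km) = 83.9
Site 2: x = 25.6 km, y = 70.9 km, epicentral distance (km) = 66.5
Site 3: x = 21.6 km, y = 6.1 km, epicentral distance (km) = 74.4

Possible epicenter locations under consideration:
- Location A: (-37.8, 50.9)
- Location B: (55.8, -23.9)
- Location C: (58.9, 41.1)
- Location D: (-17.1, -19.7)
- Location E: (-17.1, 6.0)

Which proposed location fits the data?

For each candidate, compare |candidate − station| to the reported distance:
Location A: residuals Site 1 0.0, Site 2 0.0, Site 3 0.0 → max 0.0 km
Location B: residuals Site 1 16.7, Site 2 33.0, Site 3 28.9 → max 33.0 km
Location C: residuals Site 1 45.4, Site 2 21.8, Site 3 23.3 → max 45.4 km
Location D: residuals Site 1 28.6, Site 2 33.7, Site 3 27.9 → max 33.7 km
Location E: residuals Site 1 7.8, Site 2 11.2, Site 3 35.7 → max 35.7 km
Only Location A has all residuals ≈ 0.

Location A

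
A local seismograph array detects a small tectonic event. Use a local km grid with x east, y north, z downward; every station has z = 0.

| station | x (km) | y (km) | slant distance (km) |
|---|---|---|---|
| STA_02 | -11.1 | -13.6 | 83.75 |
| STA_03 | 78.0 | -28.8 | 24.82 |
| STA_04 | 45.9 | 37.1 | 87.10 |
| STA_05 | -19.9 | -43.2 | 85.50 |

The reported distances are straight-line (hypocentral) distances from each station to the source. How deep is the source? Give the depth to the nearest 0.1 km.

Each station gives a sphere (x−x_i)² + (y−y_i)² + z² = d_i² (stations at z=0).
Subtracting the STA_02 sphere from STA_03 and STA_04: z² cancels, leaving linear equations in x and y:
178.2 x − 30.4 y = 13003.30
114.0 x + 101.4 y = 2602.70
Solving: x ≈ 64.901, y ≈ -47.298 km (keep extra digits for the depth step; rounded: 64.9, -47.3).
Then from the STA_02 sphere: z² = 83.75² − (x + 11.1)² − (y + 13.6)² with x = 64.901, y = -47.298, so z ≈ 10.117 ≈ 10.1 km.

depth ≈ 10.1 km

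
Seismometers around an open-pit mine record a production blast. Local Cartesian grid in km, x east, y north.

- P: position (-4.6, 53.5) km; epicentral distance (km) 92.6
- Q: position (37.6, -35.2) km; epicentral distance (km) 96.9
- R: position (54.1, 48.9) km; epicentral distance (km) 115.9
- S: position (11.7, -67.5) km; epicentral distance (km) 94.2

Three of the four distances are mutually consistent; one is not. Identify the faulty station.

P

Solve using three stations at a time. Using Q, R, S (subtract circle equations pairwise → linear system) gives (x, y) ≈ (-51.8, 2.0).
Distances from that point to each station vs reported:
  P: calculated 69.9 vs reported 92.6 → residual 22.7 km
  Q: calculated 96.8 vs reported 96.9 → residual 0.1 km
  R: calculated 115.8 vs reported 115.9 → residual 0.1 km
  S: calculated 94.1 vs reported 94.2 → residual 0.1 km
Q, R, S are mutually consistent (residuals ≈ 0); P is off by 22.7 km.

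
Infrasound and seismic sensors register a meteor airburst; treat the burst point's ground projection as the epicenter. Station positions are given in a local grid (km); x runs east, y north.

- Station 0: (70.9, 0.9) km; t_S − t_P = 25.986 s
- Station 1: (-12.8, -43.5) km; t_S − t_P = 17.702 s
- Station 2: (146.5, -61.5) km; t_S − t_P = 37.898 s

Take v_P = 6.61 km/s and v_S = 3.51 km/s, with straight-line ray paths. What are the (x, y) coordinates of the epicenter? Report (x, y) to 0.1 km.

-120.9 km east, 33.1 km north

Distance from S−P lag: d = Δt · v_P v_S / (v_P − v_S) = Δt · (6.61·3.51)/(6.61−3.51) ≈ 7.4842·Δt.
So d_Station 0 = 194.49, d_Station 1 = 132.49, d_Station 2 = 283.64 km.
Circle about each station: (x − 70.9)² + (y − 0.9)² = 194.49²; (x + 12.8)² + (y + 43.5)² = 132.49²; (x − 146.5)² + (y + 61.5)² = 283.64².
Subtracting pairs of circle equations eliminates x²+y² and gives linear equations (the radical axes):
-167.4 x − 88.8 y = 17301.23
151.2 x − 124.8 y = -22408.41
Solving the 2×2 system: x ≈ -120.9, y ≈ 33.1 km.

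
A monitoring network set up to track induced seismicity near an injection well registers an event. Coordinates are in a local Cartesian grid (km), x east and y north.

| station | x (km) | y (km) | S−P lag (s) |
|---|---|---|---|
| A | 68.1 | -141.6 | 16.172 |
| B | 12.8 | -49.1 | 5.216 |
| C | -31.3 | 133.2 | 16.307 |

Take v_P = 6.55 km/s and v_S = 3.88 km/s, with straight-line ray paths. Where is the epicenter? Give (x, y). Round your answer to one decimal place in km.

Distance from S−P lag: d = Δt · v_P v_S / (v_P − v_S) = Δt · (6.55·3.88)/(6.55−3.88) ≈ 9.5184·Δt.
So d_A = 153.93, d_B = 49.65, d_C = 155.22 km.
Circle about each station: (x − 68.1)² + (y + 141.6)² = 153.93²; (x − 12.8)² + (y + 49.1)² = 49.65²; (x + 31.3)² + (y − 133.2)² = 155.22².
Subtracting pairs of circle equations eliminates x²+y² and gives linear equations (the radical axes):
-110.6 x + 185.0 y = -884.20
-198.8 x + 549.6 y = -6365.04
Solving the 2×2 system: x ≈ -28.8, y ≈ -22.0 km.

(-28.8, -22.0)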